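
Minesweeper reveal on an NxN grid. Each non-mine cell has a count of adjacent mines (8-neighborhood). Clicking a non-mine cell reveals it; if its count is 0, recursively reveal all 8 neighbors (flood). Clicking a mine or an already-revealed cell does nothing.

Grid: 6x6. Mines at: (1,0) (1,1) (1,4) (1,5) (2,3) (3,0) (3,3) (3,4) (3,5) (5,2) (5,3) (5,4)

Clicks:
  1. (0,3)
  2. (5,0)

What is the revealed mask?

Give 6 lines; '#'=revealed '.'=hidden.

Answer: ...#..
......
......
......
##....
##....

Derivation:
Click 1 (0,3) count=1: revealed 1 new [(0,3)] -> total=1
Click 2 (5,0) count=0: revealed 4 new [(4,0) (4,1) (5,0) (5,1)] -> total=5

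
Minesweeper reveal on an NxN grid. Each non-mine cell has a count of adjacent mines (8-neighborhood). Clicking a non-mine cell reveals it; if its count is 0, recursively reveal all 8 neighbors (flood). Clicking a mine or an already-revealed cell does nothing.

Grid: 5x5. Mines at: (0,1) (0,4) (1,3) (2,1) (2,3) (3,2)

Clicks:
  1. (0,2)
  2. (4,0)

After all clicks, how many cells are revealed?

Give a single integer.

Click 1 (0,2) count=2: revealed 1 new [(0,2)] -> total=1
Click 2 (4,0) count=0: revealed 4 new [(3,0) (3,1) (4,0) (4,1)] -> total=5

Answer: 5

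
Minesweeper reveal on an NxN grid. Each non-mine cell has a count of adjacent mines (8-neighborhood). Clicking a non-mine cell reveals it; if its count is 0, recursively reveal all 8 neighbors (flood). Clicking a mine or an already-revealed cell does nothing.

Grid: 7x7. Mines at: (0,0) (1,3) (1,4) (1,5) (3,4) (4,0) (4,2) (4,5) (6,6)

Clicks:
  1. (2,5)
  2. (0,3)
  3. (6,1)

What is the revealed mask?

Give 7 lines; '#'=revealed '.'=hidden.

Answer: ...#...
.......
.....#.
.......
.......
######.
######.

Derivation:
Click 1 (2,5) count=3: revealed 1 new [(2,5)] -> total=1
Click 2 (0,3) count=2: revealed 1 new [(0,3)] -> total=2
Click 3 (6,1) count=0: revealed 12 new [(5,0) (5,1) (5,2) (5,3) (5,4) (5,5) (6,0) (6,1) (6,2) (6,3) (6,4) (6,5)] -> total=14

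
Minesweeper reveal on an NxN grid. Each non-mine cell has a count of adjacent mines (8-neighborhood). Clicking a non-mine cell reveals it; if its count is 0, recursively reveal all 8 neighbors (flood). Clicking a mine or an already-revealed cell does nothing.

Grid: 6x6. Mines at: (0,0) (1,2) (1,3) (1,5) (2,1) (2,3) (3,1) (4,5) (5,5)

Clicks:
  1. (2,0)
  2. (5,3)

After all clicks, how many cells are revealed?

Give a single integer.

Answer: 14

Derivation:
Click 1 (2,0) count=2: revealed 1 new [(2,0)] -> total=1
Click 2 (5,3) count=0: revealed 13 new [(3,2) (3,3) (3,4) (4,0) (4,1) (4,2) (4,3) (4,4) (5,0) (5,1) (5,2) (5,3) (5,4)] -> total=14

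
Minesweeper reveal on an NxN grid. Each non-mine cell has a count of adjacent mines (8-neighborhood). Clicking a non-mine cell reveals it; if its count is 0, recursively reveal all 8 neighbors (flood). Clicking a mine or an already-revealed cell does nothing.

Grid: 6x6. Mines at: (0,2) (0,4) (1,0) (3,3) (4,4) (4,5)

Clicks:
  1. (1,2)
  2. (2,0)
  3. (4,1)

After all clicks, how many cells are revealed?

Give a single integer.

Click 1 (1,2) count=1: revealed 1 new [(1,2)] -> total=1
Click 2 (2,0) count=1: revealed 1 new [(2,0)] -> total=2
Click 3 (4,1) count=0: revealed 13 new [(2,1) (2,2) (3,0) (3,1) (3,2) (4,0) (4,1) (4,2) (4,3) (5,0) (5,1) (5,2) (5,3)] -> total=15

Answer: 15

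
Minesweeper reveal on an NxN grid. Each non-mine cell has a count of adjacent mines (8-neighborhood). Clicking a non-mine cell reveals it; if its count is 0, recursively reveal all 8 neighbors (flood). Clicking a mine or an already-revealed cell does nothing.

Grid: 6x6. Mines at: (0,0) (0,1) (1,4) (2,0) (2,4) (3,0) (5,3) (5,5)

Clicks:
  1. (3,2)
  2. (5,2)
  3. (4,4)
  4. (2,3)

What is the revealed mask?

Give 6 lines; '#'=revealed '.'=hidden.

Answer: ......
.###..
.###..
.###..
.####.
..#...

Derivation:
Click 1 (3,2) count=0: revealed 12 new [(1,1) (1,2) (1,3) (2,1) (2,2) (2,3) (3,1) (3,2) (3,3) (4,1) (4,2) (4,3)] -> total=12
Click 2 (5,2) count=1: revealed 1 new [(5,2)] -> total=13
Click 3 (4,4) count=2: revealed 1 new [(4,4)] -> total=14
Click 4 (2,3) count=2: revealed 0 new [(none)] -> total=14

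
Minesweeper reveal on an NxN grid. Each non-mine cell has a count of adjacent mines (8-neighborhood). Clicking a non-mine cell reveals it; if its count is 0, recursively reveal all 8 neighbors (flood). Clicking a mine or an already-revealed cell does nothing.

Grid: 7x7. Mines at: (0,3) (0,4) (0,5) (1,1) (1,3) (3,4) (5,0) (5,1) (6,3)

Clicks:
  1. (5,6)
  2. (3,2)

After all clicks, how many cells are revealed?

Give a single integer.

Answer: 27

Derivation:
Click 1 (5,6) count=0: revealed 15 new [(1,5) (1,6) (2,5) (2,6) (3,5) (3,6) (4,4) (4,5) (4,6) (5,4) (5,5) (5,6) (6,4) (6,5) (6,6)] -> total=15
Click 2 (3,2) count=0: revealed 12 new [(2,0) (2,1) (2,2) (2,3) (3,0) (3,1) (3,2) (3,3) (4,0) (4,1) (4,2) (4,3)] -> total=27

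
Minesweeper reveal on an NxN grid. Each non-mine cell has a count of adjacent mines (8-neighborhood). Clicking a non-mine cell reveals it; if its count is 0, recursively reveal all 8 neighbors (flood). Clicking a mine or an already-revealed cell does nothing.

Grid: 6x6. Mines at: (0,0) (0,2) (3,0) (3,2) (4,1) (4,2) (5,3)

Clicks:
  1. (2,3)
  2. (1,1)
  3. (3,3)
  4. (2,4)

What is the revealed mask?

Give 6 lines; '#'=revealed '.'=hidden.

Click 1 (2,3) count=1: revealed 1 new [(2,3)] -> total=1
Click 2 (1,1) count=2: revealed 1 new [(1,1)] -> total=2
Click 3 (3,3) count=2: revealed 1 new [(3,3)] -> total=3
Click 4 (2,4) count=0: revealed 15 new [(0,3) (0,4) (0,5) (1,3) (1,4) (1,5) (2,4) (2,5) (3,4) (3,5) (4,3) (4,4) (4,5) (5,4) (5,5)] -> total=18

Answer: ...###
.#.###
...###
...###
...###
....##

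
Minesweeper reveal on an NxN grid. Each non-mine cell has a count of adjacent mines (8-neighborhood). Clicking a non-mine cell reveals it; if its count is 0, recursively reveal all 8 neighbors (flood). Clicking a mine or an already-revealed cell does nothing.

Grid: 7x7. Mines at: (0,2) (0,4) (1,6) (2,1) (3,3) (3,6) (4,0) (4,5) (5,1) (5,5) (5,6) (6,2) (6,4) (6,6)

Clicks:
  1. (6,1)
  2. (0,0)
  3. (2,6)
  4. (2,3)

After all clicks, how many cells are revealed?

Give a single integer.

Click 1 (6,1) count=2: revealed 1 new [(6,1)] -> total=1
Click 2 (0,0) count=0: revealed 4 new [(0,0) (0,1) (1,0) (1,1)] -> total=5
Click 3 (2,6) count=2: revealed 1 new [(2,6)] -> total=6
Click 4 (2,3) count=1: revealed 1 new [(2,3)] -> total=7

Answer: 7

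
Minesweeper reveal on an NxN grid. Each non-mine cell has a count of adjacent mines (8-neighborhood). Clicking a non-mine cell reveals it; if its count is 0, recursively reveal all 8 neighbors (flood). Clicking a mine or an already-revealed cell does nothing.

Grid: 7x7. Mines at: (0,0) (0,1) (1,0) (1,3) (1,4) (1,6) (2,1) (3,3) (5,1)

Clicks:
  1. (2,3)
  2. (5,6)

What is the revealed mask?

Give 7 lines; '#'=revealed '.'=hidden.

Click 1 (2,3) count=3: revealed 1 new [(2,3)] -> total=1
Click 2 (5,6) count=0: revealed 21 new [(2,4) (2,5) (2,6) (3,4) (3,5) (3,6) (4,2) (4,3) (4,4) (4,5) (4,6) (5,2) (5,3) (5,4) (5,5) (5,6) (6,2) (6,3) (6,4) (6,5) (6,6)] -> total=22

Answer: .......
.......
...####
....###
..#####
..#####
..#####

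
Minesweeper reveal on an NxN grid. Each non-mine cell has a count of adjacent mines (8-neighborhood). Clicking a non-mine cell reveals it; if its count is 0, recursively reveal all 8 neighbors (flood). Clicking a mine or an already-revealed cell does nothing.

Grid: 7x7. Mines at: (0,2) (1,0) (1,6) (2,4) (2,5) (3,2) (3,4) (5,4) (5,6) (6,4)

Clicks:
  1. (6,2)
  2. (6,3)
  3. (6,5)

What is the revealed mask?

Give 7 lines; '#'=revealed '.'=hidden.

Click 1 (6,2) count=0: revealed 16 new [(2,0) (2,1) (3,0) (3,1) (4,0) (4,1) (4,2) (4,3) (5,0) (5,1) (5,2) (5,3) (6,0) (6,1) (6,2) (6,3)] -> total=16
Click 2 (6,3) count=2: revealed 0 new [(none)] -> total=16
Click 3 (6,5) count=3: revealed 1 new [(6,5)] -> total=17

Answer: .......
.......
##.....
##.....
####...
####...
####.#.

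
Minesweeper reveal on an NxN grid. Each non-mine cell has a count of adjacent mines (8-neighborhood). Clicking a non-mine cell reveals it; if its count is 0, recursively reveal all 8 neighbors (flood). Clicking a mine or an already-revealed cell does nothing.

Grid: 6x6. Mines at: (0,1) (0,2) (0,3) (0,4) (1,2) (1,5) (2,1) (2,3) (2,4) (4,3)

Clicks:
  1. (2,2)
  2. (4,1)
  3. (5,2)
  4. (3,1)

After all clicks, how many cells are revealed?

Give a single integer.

Answer: 10

Derivation:
Click 1 (2,2) count=3: revealed 1 new [(2,2)] -> total=1
Click 2 (4,1) count=0: revealed 9 new [(3,0) (3,1) (3,2) (4,0) (4,1) (4,2) (5,0) (5,1) (5,2)] -> total=10
Click 3 (5,2) count=1: revealed 0 new [(none)] -> total=10
Click 4 (3,1) count=1: revealed 0 new [(none)] -> total=10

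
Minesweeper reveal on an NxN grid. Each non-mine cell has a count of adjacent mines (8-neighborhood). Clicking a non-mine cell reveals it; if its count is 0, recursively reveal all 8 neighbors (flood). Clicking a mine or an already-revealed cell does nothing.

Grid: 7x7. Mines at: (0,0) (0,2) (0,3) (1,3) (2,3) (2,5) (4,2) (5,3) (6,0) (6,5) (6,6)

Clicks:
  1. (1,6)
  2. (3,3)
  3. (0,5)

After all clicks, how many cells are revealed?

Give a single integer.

Click 1 (1,6) count=1: revealed 1 new [(1,6)] -> total=1
Click 2 (3,3) count=2: revealed 1 new [(3,3)] -> total=2
Click 3 (0,5) count=0: revealed 5 new [(0,4) (0,5) (0,6) (1,4) (1,5)] -> total=7

Answer: 7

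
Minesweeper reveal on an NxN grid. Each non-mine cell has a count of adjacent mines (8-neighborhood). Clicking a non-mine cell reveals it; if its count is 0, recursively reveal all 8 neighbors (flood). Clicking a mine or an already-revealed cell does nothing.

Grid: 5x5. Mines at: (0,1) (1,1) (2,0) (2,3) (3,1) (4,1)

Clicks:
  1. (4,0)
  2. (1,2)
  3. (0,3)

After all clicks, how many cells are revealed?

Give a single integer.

Click 1 (4,0) count=2: revealed 1 new [(4,0)] -> total=1
Click 2 (1,2) count=3: revealed 1 new [(1,2)] -> total=2
Click 3 (0,3) count=0: revealed 5 new [(0,2) (0,3) (0,4) (1,3) (1,4)] -> total=7

Answer: 7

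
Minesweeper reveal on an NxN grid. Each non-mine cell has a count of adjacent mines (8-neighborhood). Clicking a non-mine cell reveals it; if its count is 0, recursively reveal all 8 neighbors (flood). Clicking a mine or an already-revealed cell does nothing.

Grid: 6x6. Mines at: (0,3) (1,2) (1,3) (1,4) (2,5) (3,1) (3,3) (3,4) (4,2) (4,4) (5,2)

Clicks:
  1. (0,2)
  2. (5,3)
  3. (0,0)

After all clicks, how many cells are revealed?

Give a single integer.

Answer: 8

Derivation:
Click 1 (0,2) count=3: revealed 1 new [(0,2)] -> total=1
Click 2 (5,3) count=3: revealed 1 new [(5,3)] -> total=2
Click 3 (0,0) count=0: revealed 6 new [(0,0) (0,1) (1,0) (1,1) (2,0) (2,1)] -> total=8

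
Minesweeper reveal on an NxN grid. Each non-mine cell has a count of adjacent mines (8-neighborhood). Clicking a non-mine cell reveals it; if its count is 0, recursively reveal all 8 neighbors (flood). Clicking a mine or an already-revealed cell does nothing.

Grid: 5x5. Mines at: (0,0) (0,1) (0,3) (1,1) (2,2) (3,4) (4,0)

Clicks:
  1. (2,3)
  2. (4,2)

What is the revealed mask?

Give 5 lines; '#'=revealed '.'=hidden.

Click 1 (2,3) count=2: revealed 1 new [(2,3)] -> total=1
Click 2 (4,2) count=0: revealed 6 new [(3,1) (3,2) (3,3) (4,1) (4,2) (4,3)] -> total=7

Answer: .....
.....
...#.
.###.
.###.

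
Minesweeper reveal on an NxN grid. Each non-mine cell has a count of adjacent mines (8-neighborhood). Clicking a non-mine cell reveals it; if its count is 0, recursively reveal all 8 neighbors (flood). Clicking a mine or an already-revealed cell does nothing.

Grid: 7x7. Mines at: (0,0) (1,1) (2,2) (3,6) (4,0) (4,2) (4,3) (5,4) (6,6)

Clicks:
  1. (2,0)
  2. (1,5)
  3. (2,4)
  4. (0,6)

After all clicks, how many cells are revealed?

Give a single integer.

Answer: 18

Derivation:
Click 1 (2,0) count=1: revealed 1 new [(2,0)] -> total=1
Click 2 (1,5) count=0: revealed 17 new [(0,2) (0,3) (0,4) (0,5) (0,6) (1,2) (1,3) (1,4) (1,5) (1,6) (2,3) (2,4) (2,5) (2,6) (3,3) (3,4) (3,5)] -> total=18
Click 3 (2,4) count=0: revealed 0 new [(none)] -> total=18
Click 4 (0,6) count=0: revealed 0 new [(none)] -> total=18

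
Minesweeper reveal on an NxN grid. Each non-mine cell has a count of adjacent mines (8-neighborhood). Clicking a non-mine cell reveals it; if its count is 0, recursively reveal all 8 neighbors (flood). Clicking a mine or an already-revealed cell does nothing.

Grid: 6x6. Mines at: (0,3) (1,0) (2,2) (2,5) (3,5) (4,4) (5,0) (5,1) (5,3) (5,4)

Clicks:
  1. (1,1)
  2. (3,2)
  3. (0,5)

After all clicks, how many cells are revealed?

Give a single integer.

Answer: 6

Derivation:
Click 1 (1,1) count=2: revealed 1 new [(1,1)] -> total=1
Click 2 (3,2) count=1: revealed 1 new [(3,2)] -> total=2
Click 3 (0,5) count=0: revealed 4 new [(0,4) (0,5) (1,4) (1,5)] -> total=6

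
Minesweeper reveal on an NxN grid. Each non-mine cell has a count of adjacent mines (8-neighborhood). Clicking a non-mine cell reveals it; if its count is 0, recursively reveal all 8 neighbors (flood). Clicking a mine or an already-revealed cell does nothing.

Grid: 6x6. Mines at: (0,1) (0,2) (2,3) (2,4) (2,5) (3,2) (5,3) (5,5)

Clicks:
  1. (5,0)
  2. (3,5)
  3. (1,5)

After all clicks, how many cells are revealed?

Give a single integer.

Click 1 (5,0) count=0: revealed 12 new [(1,0) (1,1) (2,0) (2,1) (3,0) (3,1) (4,0) (4,1) (4,2) (5,0) (5,1) (5,2)] -> total=12
Click 2 (3,5) count=2: revealed 1 new [(3,5)] -> total=13
Click 3 (1,5) count=2: revealed 1 new [(1,5)] -> total=14

Answer: 14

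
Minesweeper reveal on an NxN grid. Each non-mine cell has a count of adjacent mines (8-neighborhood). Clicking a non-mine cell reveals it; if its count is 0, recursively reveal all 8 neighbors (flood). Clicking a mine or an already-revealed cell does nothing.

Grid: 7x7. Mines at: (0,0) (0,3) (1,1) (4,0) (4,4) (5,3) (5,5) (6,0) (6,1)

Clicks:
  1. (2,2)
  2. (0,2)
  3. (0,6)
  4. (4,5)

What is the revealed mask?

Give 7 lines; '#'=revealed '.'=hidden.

Answer: ..#.###
..#####
.######
.######
.###.##
.......
.......

Derivation:
Click 1 (2,2) count=1: revealed 1 new [(2,2)] -> total=1
Click 2 (0,2) count=2: revealed 1 new [(0,2)] -> total=2
Click 3 (0,6) count=0: revealed 24 new [(0,4) (0,5) (0,6) (1,2) (1,3) (1,4) (1,5) (1,6) (2,1) (2,3) (2,4) (2,5) (2,6) (3,1) (3,2) (3,3) (3,4) (3,5) (3,6) (4,1) (4,2) (4,3) (4,5) (4,6)] -> total=26
Click 4 (4,5) count=2: revealed 0 new [(none)] -> total=26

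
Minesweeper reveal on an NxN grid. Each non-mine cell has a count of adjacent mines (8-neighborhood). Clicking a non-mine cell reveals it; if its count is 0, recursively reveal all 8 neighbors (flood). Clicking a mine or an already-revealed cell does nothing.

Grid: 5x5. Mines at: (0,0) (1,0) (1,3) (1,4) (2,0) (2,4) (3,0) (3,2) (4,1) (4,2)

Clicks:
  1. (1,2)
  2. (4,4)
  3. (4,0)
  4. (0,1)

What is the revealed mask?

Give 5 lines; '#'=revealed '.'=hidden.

Click 1 (1,2) count=1: revealed 1 new [(1,2)] -> total=1
Click 2 (4,4) count=0: revealed 4 new [(3,3) (3,4) (4,3) (4,4)] -> total=5
Click 3 (4,0) count=2: revealed 1 new [(4,0)] -> total=6
Click 4 (0,1) count=2: revealed 1 new [(0,1)] -> total=7

Answer: .#...
..#..
.....
...##
#..##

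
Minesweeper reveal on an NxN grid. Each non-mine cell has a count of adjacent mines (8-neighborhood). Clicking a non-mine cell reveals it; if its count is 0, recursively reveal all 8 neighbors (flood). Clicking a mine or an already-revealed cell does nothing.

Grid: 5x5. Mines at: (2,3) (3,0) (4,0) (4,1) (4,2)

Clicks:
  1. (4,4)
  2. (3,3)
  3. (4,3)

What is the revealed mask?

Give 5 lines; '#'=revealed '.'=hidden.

Answer: .....
.....
.....
...##
...##

Derivation:
Click 1 (4,4) count=0: revealed 4 new [(3,3) (3,4) (4,3) (4,4)] -> total=4
Click 2 (3,3) count=2: revealed 0 new [(none)] -> total=4
Click 3 (4,3) count=1: revealed 0 new [(none)] -> total=4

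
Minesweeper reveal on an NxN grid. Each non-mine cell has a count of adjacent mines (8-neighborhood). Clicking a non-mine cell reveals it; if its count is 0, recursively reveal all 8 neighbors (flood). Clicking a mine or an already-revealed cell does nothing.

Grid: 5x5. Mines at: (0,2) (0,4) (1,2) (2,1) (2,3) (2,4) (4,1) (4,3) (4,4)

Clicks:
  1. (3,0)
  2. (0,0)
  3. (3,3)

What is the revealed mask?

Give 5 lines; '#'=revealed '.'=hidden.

Answer: ##...
##...
.....
#..#.
.....

Derivation:
Click 1 (3,0) count=2: revealed 1 new [(3,0)] -> total=1
Click 2 (0,0) count=0: revealed 4 new [(0,0) (0,1) (1,0) (1,1)] -> total=5
Click 3 (3,3) count=4: revealed 1 new [(3,3)] -> total=6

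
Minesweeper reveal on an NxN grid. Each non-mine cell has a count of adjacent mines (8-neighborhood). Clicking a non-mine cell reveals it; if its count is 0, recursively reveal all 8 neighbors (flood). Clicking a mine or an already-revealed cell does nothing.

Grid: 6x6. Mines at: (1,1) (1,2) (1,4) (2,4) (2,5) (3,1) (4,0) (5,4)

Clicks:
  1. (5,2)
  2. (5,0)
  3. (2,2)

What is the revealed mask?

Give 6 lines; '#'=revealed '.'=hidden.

Click 1 (5,2) count=0: revealed 6 new [(4,1) (4,2) (4,3) (5,1) (5,2) (5,3)] -> total=6
Click 2 (5,0) count=1: revealed 1 new [(5,0)] -> total=7
Click 3 (2,2) count=3: revealed 1 new [(2,2)] -> total=8

Answer: ......
......
..#...
......
.###..
####..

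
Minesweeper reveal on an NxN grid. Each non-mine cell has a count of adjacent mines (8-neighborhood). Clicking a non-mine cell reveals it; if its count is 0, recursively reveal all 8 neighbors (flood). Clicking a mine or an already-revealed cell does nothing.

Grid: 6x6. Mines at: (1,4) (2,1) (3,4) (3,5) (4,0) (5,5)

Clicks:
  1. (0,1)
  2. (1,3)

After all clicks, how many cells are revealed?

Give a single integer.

Click 1 (0,1) count=0: revealed 8 new [(0,0) (0,1) (0,2) (0,3) (1,0) (1,1) (1,2) (1,3)] -> total=8
Click 2 (1,3) count=1: revealed 0 new [(none)] -> total=8

Answer: 8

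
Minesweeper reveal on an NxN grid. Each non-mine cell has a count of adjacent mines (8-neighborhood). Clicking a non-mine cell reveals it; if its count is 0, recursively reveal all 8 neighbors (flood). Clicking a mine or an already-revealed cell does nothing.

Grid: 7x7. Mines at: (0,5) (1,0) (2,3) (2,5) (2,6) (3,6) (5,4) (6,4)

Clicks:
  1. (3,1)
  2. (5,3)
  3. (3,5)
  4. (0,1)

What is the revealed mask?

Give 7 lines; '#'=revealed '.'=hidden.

Click 1 (3,1) count=0: revealed 19 new [(2,0) (2,1) (2,2) (3,0) (3,1) (3,2) (3,3) (4,0) (4,1) (4,2) (4,3) (5,0) (5,1) (5,2) (5,3) (6,0) (6,1) (6,2) (6,3)] -> total=19
Click 2 (5,3) count=2: revealed 0 new [(none)] -> total=19
Click 3 (3,5) count=3: revealed 1 new [(3,5)] -> total=20
Click 4 (0,1) count=1: revealed 1 new [(0,1)] -> total=21

Answer: .#.....
.......
###....
####.#.
####...
####...
####...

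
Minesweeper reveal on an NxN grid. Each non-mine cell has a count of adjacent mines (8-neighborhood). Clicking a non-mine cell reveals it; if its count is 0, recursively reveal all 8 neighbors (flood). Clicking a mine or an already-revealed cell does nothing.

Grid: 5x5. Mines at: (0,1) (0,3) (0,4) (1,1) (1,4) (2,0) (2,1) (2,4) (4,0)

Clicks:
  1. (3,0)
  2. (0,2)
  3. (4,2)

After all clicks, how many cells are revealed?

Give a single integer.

Answer: 10

Derivation:
Click 1 (3,0) count=3: revealed 1 new [(3,0)] -> total=1
Click 2 (0,2) count=3: revealed 1 new [(0,2)] -> total=2
Click 3 (4,2) count=0: revealed 8 new [(3,1) (3,2) (3,3) (3,4) (4,1) (4,2) (4,3) (4,4)] -> total=10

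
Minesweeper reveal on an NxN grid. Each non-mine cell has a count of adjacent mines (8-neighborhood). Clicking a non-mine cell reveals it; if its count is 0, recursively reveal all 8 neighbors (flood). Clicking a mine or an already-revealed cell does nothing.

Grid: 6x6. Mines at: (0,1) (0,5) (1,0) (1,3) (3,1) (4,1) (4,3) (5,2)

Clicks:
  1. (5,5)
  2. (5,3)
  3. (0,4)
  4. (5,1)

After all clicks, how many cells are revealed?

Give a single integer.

Answer: 13

Derivation:
Click 1 (5,5) count=0: revealed 10 new [(1,4) (1,5) (2,4) (2,5) (3,4) (3,5) (4,4) (4,5) (5,4) (5,5)] -> total=10
Click 2 (5,3) count=2: revealed 1 new [(5,3)] -> total=11
Click 3 (0,4) count=2: revealed 1 new [(0,4)] -> total=12
Click 4 (5,1) count=2: revealed 1 new [(5,1)] -> total=13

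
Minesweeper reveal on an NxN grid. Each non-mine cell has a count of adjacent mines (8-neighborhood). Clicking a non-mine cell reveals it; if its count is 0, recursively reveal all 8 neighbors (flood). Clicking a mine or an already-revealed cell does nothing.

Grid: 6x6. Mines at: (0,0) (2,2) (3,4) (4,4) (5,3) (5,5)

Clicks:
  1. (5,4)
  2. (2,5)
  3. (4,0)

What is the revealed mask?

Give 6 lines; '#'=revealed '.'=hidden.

Click 1 (5,4) count=3: revealed 1 new [(5,4)] -> total=1
Click 2 (2,5) count=1: revealed 1 new [(2,5)] -> total=2
Click 3 (4,0) count=0: revealed 13 new [(1,0) (1,1) (2,0) (2,1) (3,0) (3,1) (3,2) (4,0) (4,1) (4,2) (5,0) (5,1) (5,2)] -> total=15

Answer: ......
##....
##...#
###...
###...
###.#.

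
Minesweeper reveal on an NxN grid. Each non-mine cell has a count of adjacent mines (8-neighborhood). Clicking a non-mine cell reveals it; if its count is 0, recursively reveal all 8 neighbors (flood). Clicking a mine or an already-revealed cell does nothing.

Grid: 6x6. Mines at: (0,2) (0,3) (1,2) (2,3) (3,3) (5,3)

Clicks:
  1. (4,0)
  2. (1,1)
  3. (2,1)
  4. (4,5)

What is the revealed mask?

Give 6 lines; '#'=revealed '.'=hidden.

Answer: ##..##
##..##
###.##
###.##
###.##
###.##

Derivation:
Click 1 (4,0) count=0: revealed 16 new [(0,0) (0,1) (1,0) (1,1) (2,0) (2,1) (2,2) (3,0) (3,1) (3,2) (4,0) (4,1) (4,2) (5,0) (5,1) (5,2)] -> total=16
Click 2 (1,1) count=2: revealed 0 new [(none)] -> total=16
Click 3 (2,1) count=1: revealed 0 new [(none)] -> total=16
Click 4 (4,5) count=0: revealed 12 new [(0,4) (0,5) (1,4) (1,5) (2,4) (2,5) (3,4) (3,5) (4,4) (4,5) (5,4) (5,5)] -> total=28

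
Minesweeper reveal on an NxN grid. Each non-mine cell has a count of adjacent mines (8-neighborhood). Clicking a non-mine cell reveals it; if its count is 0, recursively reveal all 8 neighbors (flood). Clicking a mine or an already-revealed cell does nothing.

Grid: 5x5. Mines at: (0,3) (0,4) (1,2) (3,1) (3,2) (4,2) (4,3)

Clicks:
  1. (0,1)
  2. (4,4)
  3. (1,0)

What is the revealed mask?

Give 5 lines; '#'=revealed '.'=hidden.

Click 1 (0,1) count=1: revealed 1 new [(0,1)] -> total=1
Click 2 (4,4) count=1: revealed 1 new [(4,4)] -> total=2
Click 3 (1,0) count=0: revealed 5 new [(0,0) (1,0) (1,1) (2,0) (2,1)] -> total=7

Answer: ##...
##...
##...
.....
....#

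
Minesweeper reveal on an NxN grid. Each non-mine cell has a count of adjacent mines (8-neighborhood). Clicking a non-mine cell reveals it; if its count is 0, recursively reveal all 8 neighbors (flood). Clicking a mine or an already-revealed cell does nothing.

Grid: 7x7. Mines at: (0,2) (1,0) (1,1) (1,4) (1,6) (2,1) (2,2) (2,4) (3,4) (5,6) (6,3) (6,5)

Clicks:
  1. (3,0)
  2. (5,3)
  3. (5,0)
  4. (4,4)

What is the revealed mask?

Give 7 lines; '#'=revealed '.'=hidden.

Click 1 (3,0) count=1: revealed 1 new [(3,0)] -> total=1
Click 2 (5,3) count=1: revealed 1 new [(5,3)] -> total=2
Click 3 (5,0) count=0: revealed 13 new [(3,1) (3,2) (3,3) (4,0) (4,1) (4,2) (4,3) (5,0) (5,1) (5,2) (6,0) (6,1) (6,2)] -> total=15
Click 4 (4,4) count=1: revealed 1 new [(4,4)] -> total=16

Answer: .......
.......
.......
####...
#####..
####...
###....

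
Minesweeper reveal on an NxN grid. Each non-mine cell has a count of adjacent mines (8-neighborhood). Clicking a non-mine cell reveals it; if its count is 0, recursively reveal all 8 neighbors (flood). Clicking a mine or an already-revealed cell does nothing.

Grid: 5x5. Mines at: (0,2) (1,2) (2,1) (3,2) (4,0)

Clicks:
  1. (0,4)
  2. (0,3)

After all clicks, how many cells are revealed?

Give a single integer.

Click 1 (0,4) count=0: revealed 10 new [(0,3) (0,4) (1,3) (1,4) (2,3) (2,4) (3,3) (3,4) (4,3) (4,4)] -> total=10
Click 2 (0,3) count=2: revealed 0 new [(none)] -> total=10

Answer: 10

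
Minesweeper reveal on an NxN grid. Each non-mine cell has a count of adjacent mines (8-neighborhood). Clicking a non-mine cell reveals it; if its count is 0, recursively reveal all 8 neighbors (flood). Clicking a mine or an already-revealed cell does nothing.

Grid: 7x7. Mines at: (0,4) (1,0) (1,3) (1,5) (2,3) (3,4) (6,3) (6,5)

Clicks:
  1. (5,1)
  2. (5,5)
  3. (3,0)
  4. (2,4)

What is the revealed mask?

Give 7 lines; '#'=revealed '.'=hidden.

Answer: .......
.......
###.#..
####...
####...
####.#.
###....

Derivation:
Click 1 (5,1) count=0: revealed 18 new [(2,0) (2,1) (2,2) (3,0) (3,1) (3,2) (3,3) (4,0) (4,1) (4,2) (4,3) (5,0) (5,1) (5,2) (5,3) (6,0) (6,1) (6,2)] -> total=18
Click 2 (5,5) count=1: revealed 1 new [(5,5)] -> total=19
Click 3 (3,0) count=0: revealed 0 new [(none)] -> total=19
Click 4 (2,4) count=4: revealed 1 new [(2,4)] -> total=20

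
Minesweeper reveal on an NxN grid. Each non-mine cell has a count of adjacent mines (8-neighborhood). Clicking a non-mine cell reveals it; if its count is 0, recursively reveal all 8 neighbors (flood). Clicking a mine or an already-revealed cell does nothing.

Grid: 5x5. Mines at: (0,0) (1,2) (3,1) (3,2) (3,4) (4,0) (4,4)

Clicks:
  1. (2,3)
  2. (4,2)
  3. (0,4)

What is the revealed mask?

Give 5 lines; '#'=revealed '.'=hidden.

Click 1 (2,3) count=3: revealed 1 new [(2,3)] -> total=1
Click 2 (4,2) count=2: revealed 1 new [(4,2)] -> total=2
Click 3 (0,4) count=0: revealed 5 new [(0,3) (0,4) (1,3) (1,4) (2,4)] -> total=7

Answer: ...##
...##
...##
.....
..#..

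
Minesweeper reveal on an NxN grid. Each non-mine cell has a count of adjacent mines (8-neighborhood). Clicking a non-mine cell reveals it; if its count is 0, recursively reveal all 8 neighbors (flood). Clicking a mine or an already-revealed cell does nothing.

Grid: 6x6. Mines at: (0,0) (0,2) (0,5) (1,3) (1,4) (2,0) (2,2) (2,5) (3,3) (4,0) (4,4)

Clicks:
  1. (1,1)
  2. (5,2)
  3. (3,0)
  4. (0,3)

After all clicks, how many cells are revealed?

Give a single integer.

Answer: 9

Derivation:
Click 1 (1,1) count=4: revealed 1 new [(1,1)] -> total=1
Click 2 (5,2) count=0: revealed 6 new [(4,1) (4,2) (4,3) (5,1) (5,2) (5,3)] -> total=7
Click 3 (3,0) count=2: revealed 1 new [(3,0)] -> total=8
Click 4 (0,3) count=3: revealed 1 new [(0,3)] -> total=9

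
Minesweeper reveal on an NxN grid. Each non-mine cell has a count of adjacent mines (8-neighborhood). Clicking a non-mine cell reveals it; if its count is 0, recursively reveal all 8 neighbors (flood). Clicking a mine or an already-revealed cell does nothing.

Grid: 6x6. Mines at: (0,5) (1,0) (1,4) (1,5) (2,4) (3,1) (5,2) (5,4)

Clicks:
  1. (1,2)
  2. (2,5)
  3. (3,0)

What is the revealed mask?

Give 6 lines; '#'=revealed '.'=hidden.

Click 1 (1,2) count=0: revealed 9 new [(0,1) (0,2) (0,3) (1,1) (1,2) (1,3) (2,1) (2,2) (2,3)] -> total=9
Click 2 (2,5) count=3: revealed 1 new [(2,5)] -> total=10
Click 3 (3,0) count=1: revealed 1 new [(3,0)] -> total=11

Answer: .###..
.###..
.###.#
#.....
......
......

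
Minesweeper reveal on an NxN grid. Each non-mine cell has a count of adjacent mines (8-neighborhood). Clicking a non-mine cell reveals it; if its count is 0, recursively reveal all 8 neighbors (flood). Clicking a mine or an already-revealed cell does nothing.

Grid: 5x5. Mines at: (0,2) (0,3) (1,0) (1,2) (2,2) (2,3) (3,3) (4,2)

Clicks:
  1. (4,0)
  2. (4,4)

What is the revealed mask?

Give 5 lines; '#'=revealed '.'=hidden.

Answer: .....
.....
##...
##...
##..#

Derivation:
Click 1 (4,0) count=0: revealed 6 new [(2,0) (2,1) (3,0) (3,1) (4,0) (4,1)] -> total=6
Click 2 (4,4) count=1: revealed 1 new [(4,4)] -> total=7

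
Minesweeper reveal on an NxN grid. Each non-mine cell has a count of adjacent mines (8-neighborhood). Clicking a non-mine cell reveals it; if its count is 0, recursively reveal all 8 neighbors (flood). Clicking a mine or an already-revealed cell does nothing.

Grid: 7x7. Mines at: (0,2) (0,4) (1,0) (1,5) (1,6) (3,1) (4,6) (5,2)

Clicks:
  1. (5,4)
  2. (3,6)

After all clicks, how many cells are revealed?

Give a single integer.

Click 1 (5,4) count=0: revealed 23 new [(1,2) (1,3) (1,4) (2,2) (2,3) (2,4) (2,5) (3,2) (3,3) (3,4) (3,5) (4,2) (4,3) (4,4) (4,5) (5,3) (5,4) (5,5) (5,6) (6,3) (6,4) (6,5) (6,6)] -> total=23
Click 2 (3,6) count=1: revealed 1 new [(3,6)] -> total=24

Answer: 24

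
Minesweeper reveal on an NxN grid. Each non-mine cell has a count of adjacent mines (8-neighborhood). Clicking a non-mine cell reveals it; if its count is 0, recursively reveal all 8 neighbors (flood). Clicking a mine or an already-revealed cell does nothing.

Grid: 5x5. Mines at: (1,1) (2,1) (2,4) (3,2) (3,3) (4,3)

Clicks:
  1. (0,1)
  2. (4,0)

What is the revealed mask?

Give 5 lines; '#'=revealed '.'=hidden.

Click 1 (0,1) count=1: revealed 1 new [(0,1)] -> total=1
Click 2 (4,0) count=0: revealed 4 new [(3,0) (3,1) (4,0) (4,1)] -> total=5

Answer: .#...
.....
.....
##...
##...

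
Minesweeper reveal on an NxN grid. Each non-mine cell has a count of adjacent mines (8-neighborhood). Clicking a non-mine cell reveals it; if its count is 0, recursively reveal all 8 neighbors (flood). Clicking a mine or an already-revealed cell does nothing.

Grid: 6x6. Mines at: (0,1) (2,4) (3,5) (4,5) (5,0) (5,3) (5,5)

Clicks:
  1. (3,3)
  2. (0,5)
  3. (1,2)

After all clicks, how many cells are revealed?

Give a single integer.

Click 1 (3,3) count=1: revealed 1 new [(3,3)] -> total=1
Click 2 (0,5) count=0: revealed 8 new [(0,2) (0,3) (0,4) (0,5) (1,2) (1,3) (1,4) (1,5)] -> total=9
Click 3 (1,2) count=1: revealed 0 new [(none)] -> total=9

Answer: 9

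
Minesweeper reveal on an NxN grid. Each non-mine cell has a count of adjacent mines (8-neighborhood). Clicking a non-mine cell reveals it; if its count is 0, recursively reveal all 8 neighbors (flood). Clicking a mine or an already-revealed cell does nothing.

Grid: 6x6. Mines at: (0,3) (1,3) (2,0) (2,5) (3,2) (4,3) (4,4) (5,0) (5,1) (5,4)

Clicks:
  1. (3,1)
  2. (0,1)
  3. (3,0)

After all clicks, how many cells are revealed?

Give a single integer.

Answer: 8

Derivation:
Click 1 (3,1) count=2: revealed 1 new [(3,1)] -> total=1
Click 2 (0,1) count=0: revealed 6 new [(0,0) (0,1) (0,2) (1,0) (1,1) (1,2)] -> total=7
Click 3 (3,0) count=1: revealed 1 new [(3,0)] -> total=8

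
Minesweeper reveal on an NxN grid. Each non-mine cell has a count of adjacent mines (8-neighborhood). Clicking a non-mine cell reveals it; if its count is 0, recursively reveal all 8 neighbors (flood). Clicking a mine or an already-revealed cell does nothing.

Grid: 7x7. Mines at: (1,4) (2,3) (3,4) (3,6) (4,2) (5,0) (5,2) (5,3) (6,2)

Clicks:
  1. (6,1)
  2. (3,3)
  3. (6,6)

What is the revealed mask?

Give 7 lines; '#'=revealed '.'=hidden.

Answer: .......
.......
.......
...#...
....###
....###
.#..###

Derivation:
Click 1 (6,1) count=3: revealed 1 new [(6,1)] -> total=1
Click 2 (3,3) count=3: revealed 1 new [(3,3)] -> total=2
Click 3 (6,6) count=0: revealed 9 new [(4,4) (4,5) (4,6) (5,4) (5,5) (5,6) (6,4) (6,5) (6,6)] -> total=11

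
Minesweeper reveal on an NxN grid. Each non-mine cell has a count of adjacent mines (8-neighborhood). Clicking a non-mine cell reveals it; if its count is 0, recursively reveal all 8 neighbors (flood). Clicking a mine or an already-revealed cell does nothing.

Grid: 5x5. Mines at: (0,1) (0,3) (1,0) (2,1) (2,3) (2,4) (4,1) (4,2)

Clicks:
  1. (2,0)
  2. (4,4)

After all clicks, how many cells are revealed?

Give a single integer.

Click 1 (2,0) count=2: revealed 1 new [(2,0)] -> total=1
Click 2 (4,4) count=0: revealed 4 new [(3,3) (3,4) (4,3) (4,4)] -> total=5

Answer: 5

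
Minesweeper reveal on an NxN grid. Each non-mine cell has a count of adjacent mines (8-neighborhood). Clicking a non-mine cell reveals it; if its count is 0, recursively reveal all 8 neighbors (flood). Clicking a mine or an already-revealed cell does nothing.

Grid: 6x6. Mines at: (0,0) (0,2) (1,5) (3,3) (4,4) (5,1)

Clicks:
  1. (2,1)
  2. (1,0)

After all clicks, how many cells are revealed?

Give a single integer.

Click 1 (2,1) count=0: revealed 12 new [(1,0) (1,1) (1,2) (2,0) (2,1) (2,2) (3,0) (3,1) (3,2) (4,0) (4,1) (4,2)] -> total=12
Click 2 (1,0) count=1: revealed 0 new [(none)] -> total=12

Answer: 12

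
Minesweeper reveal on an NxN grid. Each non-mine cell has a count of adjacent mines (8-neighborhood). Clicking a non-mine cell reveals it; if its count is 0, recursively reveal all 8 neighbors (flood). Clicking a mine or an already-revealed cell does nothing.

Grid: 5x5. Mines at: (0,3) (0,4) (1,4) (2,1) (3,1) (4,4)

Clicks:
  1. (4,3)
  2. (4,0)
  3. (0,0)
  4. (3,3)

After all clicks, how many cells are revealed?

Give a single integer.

Answer: 9

Derivation:
Click 1 (4,3) count=1: revealed 1 new [(4,3)] -> total=1
Click 2 (4,0) count=1: revealed 1 new [(4,0)] -> total=2
Click 3 (0,0) count=0: revealed 6 new [(0,0) (0,1) (0,2) (1,0) (1,1) (1,2)] -> total=8
Click 4 (3,3) count=1: revealed 1 new [(3,3)] -> total=9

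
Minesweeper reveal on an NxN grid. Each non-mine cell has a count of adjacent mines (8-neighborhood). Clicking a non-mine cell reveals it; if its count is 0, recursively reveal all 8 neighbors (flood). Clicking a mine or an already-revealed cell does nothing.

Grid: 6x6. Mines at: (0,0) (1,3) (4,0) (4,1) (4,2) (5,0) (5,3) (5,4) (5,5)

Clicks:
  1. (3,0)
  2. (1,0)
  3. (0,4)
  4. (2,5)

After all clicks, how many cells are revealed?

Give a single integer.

Click 1 (3,0) count=2: revealed 1 new [(3,0)] -> total=1
Click 2 (1,0) count=1: revealed 1 new [(1,0)] -> total=2
Click 3 (0,4) count=1: revealed 1 new [(0,4)] -> total=3
Click 4 (2,5) count=0: revealed 12 new [(0,5) (1,4) (1,5) (2,3) (2,4) (2,5) (3,3) (3,4) (3,5) (4,3) (4,4) (4,5)] -> total=15

Answer: 15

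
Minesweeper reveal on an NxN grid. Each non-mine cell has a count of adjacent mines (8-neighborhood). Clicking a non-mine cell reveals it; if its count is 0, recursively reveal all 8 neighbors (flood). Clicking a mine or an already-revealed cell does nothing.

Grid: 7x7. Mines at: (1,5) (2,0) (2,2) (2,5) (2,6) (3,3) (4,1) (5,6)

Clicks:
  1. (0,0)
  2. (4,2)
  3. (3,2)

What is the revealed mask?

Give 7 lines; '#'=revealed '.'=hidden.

Click 1 (0,0) count=0: revealed 10 new [(0,0) (0,1) (0,2) (0,3) (0,4) (1,0) (1,1) (1,2) (1,3) (1,4)] -> total=10
Click 2 (4,2) count=2: revealed 1 new [(4,2)] -> total=11
Click 3 (3,2) count=3: revealed 1 new [(3,2)] -> total=12

Answer: #####..
#####..
.......
..#....
..#....
.......
.......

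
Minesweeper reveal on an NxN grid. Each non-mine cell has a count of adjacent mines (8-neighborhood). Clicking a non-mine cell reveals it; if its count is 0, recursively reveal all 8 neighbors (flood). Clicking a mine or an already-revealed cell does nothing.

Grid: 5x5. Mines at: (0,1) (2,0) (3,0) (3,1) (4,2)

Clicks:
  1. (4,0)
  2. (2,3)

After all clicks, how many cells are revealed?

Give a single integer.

Answer: 15

Derivation:
Click 1 (4,0) count=2: revealed 1 new [(4,0)] -> total=1
Click 2 (2,3) count=0: revealed 14 new [(0,2) (0,3) (0,4) (1,2) (1,3) (1,4) (2,2) (2,3) (2,4) (3,2) (3,3) (3,4) (4,3) (4,4)] -> total=15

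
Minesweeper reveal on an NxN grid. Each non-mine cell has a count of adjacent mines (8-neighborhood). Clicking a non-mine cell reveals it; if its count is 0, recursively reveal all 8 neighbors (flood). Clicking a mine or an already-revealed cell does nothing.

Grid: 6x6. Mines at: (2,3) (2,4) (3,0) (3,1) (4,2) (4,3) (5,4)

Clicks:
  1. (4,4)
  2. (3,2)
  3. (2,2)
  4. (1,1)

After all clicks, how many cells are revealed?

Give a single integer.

Answer: 17

Derivation:
Click 1 (4,4) count=2: revealed 1 new [(4,4)] -> total=1
Click 2 (3,2) count=4: revealed 1 new [(3,2)] -> total=2
Click 3 (2,2) count=2: revealed 1 new [(2,2)] -> total=3
Click 4 (1,1) count=0: revealed 14 new [(0,0) (0,1) (0,2) (0,3) (0,4) (0,5) (1,0) (1,1) (1,2) (1,3) (1,4) (1,5) (2,0) (2,1)] -> total=17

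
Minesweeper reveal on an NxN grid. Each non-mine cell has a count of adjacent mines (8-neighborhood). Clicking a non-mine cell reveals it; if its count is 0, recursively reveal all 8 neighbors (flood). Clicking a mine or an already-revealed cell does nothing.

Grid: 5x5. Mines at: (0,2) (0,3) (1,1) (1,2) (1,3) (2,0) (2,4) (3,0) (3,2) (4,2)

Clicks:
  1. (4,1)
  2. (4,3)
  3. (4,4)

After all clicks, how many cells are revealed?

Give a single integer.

Click 1 (4,1) count=3: revealed 1 new [(4,1)] -> total=1
Click 2 (4,3) count=2: revealed 1 new [(4,3)] -> total=2
Click 3 (4,4) count=0: revealed 3 new [(3,3) (3,4) (4,4)] -> total=5

Answer: 5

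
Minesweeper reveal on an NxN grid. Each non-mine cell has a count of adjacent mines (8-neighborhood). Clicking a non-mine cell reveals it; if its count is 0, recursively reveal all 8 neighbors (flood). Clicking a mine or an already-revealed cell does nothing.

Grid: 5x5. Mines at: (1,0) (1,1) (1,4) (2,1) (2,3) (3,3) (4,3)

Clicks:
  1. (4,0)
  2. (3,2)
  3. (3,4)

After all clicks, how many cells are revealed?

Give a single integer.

Click 1 (4,0) count=0: revealed 6 new [(3,0) (3,1) (3,2) (4,0) (4,1) (4,2)] -> total=6
Click 2 (3,2) count=4: revealed 0 new [(none)] -> total=6
Click 3 (3,4) count=3: revealed 1 new [(3,4)] -> total=7

Answer: 7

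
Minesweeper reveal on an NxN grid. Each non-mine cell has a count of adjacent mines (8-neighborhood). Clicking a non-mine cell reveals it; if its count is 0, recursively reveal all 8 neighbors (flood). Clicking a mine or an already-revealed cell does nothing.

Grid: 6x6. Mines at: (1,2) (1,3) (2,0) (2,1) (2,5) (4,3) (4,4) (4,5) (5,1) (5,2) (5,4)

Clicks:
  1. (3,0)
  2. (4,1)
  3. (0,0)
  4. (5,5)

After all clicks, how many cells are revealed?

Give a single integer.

Answer: 7

Derivation:
Click 1 (3,0) count=2: revealed 1 new [(3,0)] -> total=1
Click 2 (4,1) count=2: revealed 1 new [(4,1)] -> total=2
Click 3 (0,0) count=0: revealed 4 new [(0,0) (0,1) (1,0) (1,1)] -> total=6
Click 4 (5,5) count=3: revealed 1 new [(5,5)] -> total=7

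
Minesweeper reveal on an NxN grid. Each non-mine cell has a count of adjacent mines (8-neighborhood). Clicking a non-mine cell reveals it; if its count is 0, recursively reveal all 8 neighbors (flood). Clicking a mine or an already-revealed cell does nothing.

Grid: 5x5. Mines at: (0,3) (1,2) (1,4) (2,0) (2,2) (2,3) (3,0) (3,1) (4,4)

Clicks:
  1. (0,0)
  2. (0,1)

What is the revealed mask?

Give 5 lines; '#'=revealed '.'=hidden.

Answer: ##...
##...
.....
.....
.....

Derivation:
Click 1 (0,0) count=0: revealed 4 new [(0,0) (0,1) (1,0) (1,1)] -> total=4
Click 2 (0,1) count=1: revealed 0 new [(none)] -> total=4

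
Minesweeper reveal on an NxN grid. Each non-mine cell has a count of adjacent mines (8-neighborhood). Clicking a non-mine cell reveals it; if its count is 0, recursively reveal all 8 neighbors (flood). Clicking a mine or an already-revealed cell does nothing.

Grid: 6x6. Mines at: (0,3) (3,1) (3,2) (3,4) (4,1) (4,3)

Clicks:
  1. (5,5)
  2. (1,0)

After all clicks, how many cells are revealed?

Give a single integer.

Answer: 13

Derivation:
Click 1 (5,5) count=0: revealed 4 new [(4,4) (4,5) (5,4) (5,5)] -> total=4
Click 2 (1,0) count=0: revealed 9 new [(0,0) (0,1) (0,2) (1,0) (1,1) (1,2) (2,0) (2,1) (2,2)] -> total=13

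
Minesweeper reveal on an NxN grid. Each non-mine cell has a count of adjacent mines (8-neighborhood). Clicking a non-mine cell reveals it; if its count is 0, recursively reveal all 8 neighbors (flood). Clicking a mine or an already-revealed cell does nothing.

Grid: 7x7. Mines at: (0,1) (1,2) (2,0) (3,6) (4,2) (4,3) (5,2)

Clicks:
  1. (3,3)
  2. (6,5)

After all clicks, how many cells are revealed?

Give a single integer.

Click 1 (3,3) count=2: revealed 1 new [(3,3)] -> total=1
Click 2 (6,5) count=0: revealed 11 new [(4,4) (4,5) (4,6) (5,3) (5,4) (5,5) (5,6) (6,3) (6,4) (6,5) (6,6)] -> total=12

Answer: 12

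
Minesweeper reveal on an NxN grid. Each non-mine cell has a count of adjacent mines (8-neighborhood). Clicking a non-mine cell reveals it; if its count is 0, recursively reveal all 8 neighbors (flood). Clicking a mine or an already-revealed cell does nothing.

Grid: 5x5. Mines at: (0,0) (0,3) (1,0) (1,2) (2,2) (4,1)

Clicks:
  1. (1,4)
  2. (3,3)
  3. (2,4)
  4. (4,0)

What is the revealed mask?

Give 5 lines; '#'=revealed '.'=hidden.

Answer: .....
...##
...##
..###
#.###

Derivation:
Click 1 (1,4) count=1: revealed 1 new [(1,4)] -> total=1
Click 2 (3,3) count=1: revealed 1 new [(3,3)] -> total=2
Click 3 (2,4) count=0: revealed 8 new [(1,3) (2,3) (2,4) (3,2) (3,4) (4,2) (4,3) (4,4)] -> total=10
Click 4 (4,0) count=1: revealed 1 new [(4,0)] -> total=11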